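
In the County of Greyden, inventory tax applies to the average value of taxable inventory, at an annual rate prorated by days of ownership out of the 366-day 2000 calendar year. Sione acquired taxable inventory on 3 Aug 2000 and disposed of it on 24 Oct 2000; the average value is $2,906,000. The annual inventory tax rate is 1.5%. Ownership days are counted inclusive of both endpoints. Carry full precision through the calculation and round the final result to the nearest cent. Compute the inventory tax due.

Days held (3 Aug – 24 Oct 2000): 83 out of 366
Tax = $2,906,000 × 1.5% × 83/366 = $9,885.1639

$9,885.16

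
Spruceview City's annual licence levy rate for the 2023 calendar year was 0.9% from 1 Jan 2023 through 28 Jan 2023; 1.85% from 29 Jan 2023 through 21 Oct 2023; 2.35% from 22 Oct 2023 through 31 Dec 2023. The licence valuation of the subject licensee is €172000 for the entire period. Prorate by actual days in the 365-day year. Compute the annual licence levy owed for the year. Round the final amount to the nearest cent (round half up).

1 Jan – 28 Jan 2023: 28 days at 0.9% → €172000 × 0.9% × 28/365 = €118.7507
29 Jan – 21 Oct 2023: 266 days at 1.85% → €172000 × 1.85% × 266/365 = €2318.9370
22 Oct – 31 Dec 2023: 71 days at 2.35% → €172000 × 2.35% × 71/365 = €786.2521
Total = €3223.9397

€3223.94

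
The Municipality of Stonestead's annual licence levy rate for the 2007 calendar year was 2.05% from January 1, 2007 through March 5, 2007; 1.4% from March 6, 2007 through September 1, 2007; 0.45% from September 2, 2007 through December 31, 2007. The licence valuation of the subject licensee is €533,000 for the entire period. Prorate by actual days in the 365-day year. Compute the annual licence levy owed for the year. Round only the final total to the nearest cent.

January 1 – March 5, 2007: 64 days at 2.05% → €533,000 × 2.05% × 64/365 = €1,915.8795
March 6 – September 1, 2007: 180 days at 1.4% → €533,000 × 1.4% × 180/365 = €3,679.8904
September 2 – December 31, 2007: 121 days at 0.45% → €533,000 × 0.45% × 121/365 = €795.1192
Total = €6,390.8890

€6,390.89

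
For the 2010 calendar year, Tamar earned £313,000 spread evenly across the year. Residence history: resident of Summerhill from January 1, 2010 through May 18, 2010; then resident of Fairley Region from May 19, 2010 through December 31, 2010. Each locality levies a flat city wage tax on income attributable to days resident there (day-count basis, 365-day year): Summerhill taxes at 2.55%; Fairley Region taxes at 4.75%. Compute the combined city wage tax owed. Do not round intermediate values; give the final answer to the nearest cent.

£12,264.03

Summerhill, January 1 – May 18, 2010: 138 days → £313,000 × 2.55% × 138/365 = £3,017.6630
Fairley Region, May 19 – December 31, 2010: 227 days → £313,000 × 4.75% × 227/365 = £9,246.3630
Total = £12,264.0260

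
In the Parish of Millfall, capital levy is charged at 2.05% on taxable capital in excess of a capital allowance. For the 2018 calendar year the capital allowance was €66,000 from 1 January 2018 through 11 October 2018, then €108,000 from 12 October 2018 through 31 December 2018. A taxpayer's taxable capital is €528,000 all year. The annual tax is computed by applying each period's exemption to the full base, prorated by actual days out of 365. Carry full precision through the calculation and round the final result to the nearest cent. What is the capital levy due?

1 January – 11 October 2018: 284 days, exemption €66,000 → (€528,000 − €66,000) × 2.05% × 284/365 = €7,369.2164
12 October – 31 December 2018: 81 days, exemption €108,000 → (€528,000 − €108,000) × 2.05% × 81/365 = €1,910.7123
Total = €9,279.9288

€9,279.93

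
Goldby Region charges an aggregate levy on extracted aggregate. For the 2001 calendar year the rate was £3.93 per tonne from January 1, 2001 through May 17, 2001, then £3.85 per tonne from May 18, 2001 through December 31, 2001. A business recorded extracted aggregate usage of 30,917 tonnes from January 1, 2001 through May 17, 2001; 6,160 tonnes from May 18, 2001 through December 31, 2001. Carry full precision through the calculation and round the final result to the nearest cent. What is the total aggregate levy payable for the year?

£145,219.81

January 1 – May 17, 2001: 30,917 tonnes at £3.93/tonne → £121,503.81
May 18 – December 31, 2001: 6,160 tonnes at £3.85/tonne → £23,716.00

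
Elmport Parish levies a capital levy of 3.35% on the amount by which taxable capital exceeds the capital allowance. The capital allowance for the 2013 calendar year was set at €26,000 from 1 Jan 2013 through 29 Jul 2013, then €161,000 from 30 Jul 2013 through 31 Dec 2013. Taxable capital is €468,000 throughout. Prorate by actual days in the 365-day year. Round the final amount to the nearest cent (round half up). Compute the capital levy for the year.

1 Jan – 29 Jul 2013: 210 days, exemption €26,000 → (€468,000 − €26,000) × 3.35% × 210/365 = €8,519.0959
30 Jul – 31 Dec 2013: 155 days, exemption €161,000 → (€468,000 − €161,000) × 3.35% × 155/365 = €4,367.3904
Total = €12,886.4863

€12,886.49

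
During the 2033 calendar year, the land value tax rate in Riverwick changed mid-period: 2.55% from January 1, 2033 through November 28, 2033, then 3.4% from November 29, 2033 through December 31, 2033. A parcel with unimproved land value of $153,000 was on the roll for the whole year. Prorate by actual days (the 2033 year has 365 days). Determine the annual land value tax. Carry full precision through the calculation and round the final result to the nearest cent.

January 1 – November 28, 2033: 332 days at 2.55% → $153,000 × 2.55% × 332/365 = $3,548.7616
November 29 – December 31, 2033: 33 days at 3.4% → $153,000 × 3.4% × 33/365 = $470.3178
Total = $4,019.0795

$4,019.08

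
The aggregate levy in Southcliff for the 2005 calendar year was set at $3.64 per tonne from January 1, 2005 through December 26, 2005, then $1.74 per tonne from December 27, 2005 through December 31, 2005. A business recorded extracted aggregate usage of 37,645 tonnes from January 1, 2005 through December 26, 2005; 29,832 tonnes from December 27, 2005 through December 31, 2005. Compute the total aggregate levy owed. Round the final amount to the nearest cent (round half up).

January 1 – December 26, 2005: 37,645 tonnes at $3.64/tonne → $137,027.80
December 27 – December 31, 2005: 29,832 tonnes at $1.74/tonne → $51,907.68

$188,935.48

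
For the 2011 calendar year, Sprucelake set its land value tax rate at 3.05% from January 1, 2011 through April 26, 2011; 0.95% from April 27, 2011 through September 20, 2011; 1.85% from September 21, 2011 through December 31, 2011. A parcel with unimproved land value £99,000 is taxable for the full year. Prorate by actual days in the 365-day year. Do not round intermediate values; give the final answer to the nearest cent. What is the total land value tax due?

£1,850.22

January 1 – April 26, 2011: 116 days at 3.05% → £99,000 × 3.05% × 116/365 = £959.6219
April 27 – September 20, 2011: 147 days at 0.95% → £99,000 × 0.95% × 147/365 = £378.7767
September 21 – December 31, 2011: 102 days at 1.85% → £99,000 × 1.85% × 102/365 = £511.8164
Total = £1,850.2151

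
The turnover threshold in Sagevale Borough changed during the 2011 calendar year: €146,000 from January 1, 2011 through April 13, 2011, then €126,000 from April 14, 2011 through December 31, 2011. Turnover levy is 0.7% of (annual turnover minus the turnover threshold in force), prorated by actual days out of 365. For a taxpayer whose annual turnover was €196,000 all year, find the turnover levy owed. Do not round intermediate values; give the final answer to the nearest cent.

January 1 – April 13, 2011: 103 days, exemption €146,000 → (€196,000 − €146,000) × 0.7% × 103/365 = €98.7671
April 14 – December 31, 2011: 262 days, exemption €126,000 → (€196,000 − €126,000) × 0.7% × 262/365 = €351.7260
Total = €450.4932

€450.49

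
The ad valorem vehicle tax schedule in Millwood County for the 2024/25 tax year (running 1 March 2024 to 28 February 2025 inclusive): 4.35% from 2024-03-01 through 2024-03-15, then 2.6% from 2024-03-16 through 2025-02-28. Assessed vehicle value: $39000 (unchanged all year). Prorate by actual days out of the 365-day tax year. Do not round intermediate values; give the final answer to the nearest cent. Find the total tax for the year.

$1042.05

2024-03-01 to 2024-03-15: 15 days at 4.35% → $39000 × 4.35% × 15/365 = $69.7192
2024-03-16 to 2025-02-28: 350 days at 2.6% → $39000 × 2.6% × 350/365 = $972.3288
Total = $1042.0479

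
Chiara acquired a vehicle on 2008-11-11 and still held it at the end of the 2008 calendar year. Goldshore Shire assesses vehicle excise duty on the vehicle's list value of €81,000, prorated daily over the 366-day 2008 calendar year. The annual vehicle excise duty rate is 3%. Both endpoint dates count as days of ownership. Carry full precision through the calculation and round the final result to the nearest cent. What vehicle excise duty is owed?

Days held (2008-11-11 to 2008-12-31): 51 out of 366
Tax = €81,000 × 3% × 51/366 = €338.6066

€338.61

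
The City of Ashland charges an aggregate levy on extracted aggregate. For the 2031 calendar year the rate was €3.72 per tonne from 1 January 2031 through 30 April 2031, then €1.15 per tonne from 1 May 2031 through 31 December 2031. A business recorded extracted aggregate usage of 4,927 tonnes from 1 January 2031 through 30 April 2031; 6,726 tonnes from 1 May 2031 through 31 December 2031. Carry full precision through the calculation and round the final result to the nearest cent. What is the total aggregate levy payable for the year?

1 January – 30 April 2031: 4,927 tonnes at €3.72/tonne → €18,328.44
1 May – 31 December 2031: 6,726 tonnes at €1.15/tonne → €7,734.90

€26,063.34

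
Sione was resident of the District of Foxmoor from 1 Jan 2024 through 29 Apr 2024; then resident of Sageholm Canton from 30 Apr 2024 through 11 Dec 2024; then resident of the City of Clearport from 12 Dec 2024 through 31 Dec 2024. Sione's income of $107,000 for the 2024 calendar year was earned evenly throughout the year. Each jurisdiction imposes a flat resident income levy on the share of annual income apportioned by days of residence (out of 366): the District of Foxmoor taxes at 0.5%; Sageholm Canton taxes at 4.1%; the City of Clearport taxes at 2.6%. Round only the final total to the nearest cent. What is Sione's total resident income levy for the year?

The District of Foxmoor, 1 Jan – 29 Apr 2024: 120 days → $107,000 × 0.5% × 120/366 = $175.4098
Sageholm Canton, 30 Apr – 11 Dec 2024: 226 days → $107,000 × 4.1% × 226/366 = $2,708.9126
The City of Clearport, 12 Dec – 31 Dec 2024: 20 days → $107,000 × 2.6% × 20/366 = $152.0219
Total = $3,036.3443

$3,036.34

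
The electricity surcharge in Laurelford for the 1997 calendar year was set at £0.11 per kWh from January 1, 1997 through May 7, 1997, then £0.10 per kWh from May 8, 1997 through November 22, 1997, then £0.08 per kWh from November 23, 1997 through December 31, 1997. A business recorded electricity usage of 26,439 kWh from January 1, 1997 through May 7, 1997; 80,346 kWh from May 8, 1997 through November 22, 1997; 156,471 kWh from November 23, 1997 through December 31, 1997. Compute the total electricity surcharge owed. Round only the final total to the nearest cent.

January 1 – May 7, 1997: 26,439 kWh at £0.11/kWh → £2,908.29
May 8 – November 22, 1997: 80,346 kWh at £0.10/kWh → £8,034.60
November 23 – December 31, 1997: 156,471 kWh at £0.08/kWh → £12,517.68

£23,460.57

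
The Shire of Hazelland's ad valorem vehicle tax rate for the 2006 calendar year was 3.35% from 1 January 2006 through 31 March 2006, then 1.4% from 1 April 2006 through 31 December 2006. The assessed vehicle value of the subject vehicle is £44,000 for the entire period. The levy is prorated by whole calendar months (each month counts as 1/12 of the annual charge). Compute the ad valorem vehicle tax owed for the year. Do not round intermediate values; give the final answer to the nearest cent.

1 January – 31 March 2006: 3 months at 3.35% → £44,000 × 3.35% × 3/12 = £368.5000
1 April – 31 December 2006: 9 months at 1.4% → £44,000 × 1.4% × 9/12 = £462.0000
Total = £830.5000

£830.50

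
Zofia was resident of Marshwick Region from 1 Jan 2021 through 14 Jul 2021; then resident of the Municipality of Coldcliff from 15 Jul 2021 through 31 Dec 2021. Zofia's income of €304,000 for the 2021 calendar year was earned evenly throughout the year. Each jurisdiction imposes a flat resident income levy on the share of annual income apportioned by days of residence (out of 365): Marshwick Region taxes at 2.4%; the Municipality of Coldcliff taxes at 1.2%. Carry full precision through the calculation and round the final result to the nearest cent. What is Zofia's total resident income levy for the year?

Marshwick Region, 1 Jan – 14 Jul 2021: 195 days → €304,000 × 2.4% × 195/365 = €3,897.8630
The Municipality of Coldcliff, 15 Jul – 31 Dec 2021: 170 days → €304,000 × 1.2% × 170/365 = €1,699.0685
Total = €5,596.9315

€5,596.93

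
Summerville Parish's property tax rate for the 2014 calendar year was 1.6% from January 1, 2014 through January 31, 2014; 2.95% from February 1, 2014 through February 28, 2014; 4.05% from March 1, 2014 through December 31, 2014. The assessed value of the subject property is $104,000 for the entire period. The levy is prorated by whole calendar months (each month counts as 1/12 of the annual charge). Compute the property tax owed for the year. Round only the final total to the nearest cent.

$3,904.33

January 1 – January 31, 2014: 1 month at 1.6% → $104,000 × 1.6% × 1/12 = $138.6667
February 1 – February 28, 2014: 1 month at 2.95% → $104,000 × 2.95% × 1/12 = $255.6667
March 1 – December 31, 2014: 10 months at 4.05% → $104,000 × 4.05% × 10/12 = $3,510.0000
Total = $3,904.3333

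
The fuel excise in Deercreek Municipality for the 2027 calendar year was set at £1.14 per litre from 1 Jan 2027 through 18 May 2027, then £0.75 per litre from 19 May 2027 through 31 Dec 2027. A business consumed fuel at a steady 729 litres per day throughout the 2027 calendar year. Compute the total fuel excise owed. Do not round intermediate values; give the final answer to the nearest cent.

1 Jan – 18 May 2027: 138 days × 729 litres/day = 100,602 litres at £1.14/litre → £114,686.28
19 May – 31 Dec 2027: 227 days × 729 litres/day = 165,483 litres at £0.75/litre → £124,112.25

£238,798.53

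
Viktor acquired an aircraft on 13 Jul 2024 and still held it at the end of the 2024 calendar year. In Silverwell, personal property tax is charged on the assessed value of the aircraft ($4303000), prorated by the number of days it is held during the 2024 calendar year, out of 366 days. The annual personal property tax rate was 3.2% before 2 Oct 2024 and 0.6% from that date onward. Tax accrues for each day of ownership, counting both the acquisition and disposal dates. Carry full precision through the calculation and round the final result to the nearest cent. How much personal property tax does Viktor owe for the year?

$36892.93

13 Jul – 1 Oct 2024: 81 days at 3.2% → $4303000 × 3.2% × 81/366 = $30473.7049
2 Oct – 31 Dec 2024: 91 days at 0.6% → $4303000 × 0.6% × 91/366 = $6419.2295
Total = $36892.9344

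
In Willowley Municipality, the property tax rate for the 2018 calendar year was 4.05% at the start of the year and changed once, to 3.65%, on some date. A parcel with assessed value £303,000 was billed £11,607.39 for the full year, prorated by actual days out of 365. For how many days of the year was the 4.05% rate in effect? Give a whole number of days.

165 days

Let d = days at the first rate; then 365 − d days at the second rate.
£303,000 × [4.05%·d + 3.65%·(365−d)] / 365 = £11,607.39
Solving gives d = 165, so the new rate took effect on 15 June 2018.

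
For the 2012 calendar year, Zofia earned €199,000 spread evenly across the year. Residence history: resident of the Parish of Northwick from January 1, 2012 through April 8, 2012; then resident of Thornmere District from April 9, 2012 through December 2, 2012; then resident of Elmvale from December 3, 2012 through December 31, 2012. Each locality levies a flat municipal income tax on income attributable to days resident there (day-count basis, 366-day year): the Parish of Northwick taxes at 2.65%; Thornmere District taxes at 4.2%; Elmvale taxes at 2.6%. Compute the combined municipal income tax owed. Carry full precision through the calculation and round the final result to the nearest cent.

€7,271.38

The Parish of Northwick, January 1 – April 8, 2012: 99 days → €199,000 × 2.65% × 99/366 = €1,426.4385
Thornmere District, April 9 – December 2, 2012: 238 days → €199,000 × 4.2% × 238/366 = €5,434.9836
Elmvale, December 3 – December 31, 2012: 29 days → €199,000 × 2.6% × 29/366 = €409.9617
Total = €7,271.3839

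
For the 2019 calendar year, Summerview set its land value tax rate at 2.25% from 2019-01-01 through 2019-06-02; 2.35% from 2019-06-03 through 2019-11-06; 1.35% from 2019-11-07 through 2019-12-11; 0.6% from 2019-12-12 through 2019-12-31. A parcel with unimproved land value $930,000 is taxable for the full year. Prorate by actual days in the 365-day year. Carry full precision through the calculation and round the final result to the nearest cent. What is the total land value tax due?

$19,681.60

2019-01-01 to 2019-06-02: 153 days at 2.25% → $930,000 × 2.25% × 153/365 = $8,771.3014
2019-06-03 to 2019-11-06: 157 days at 2.35% → $930,000 × 2.35% × 157/365 = $9,400.6438
2019-11-07 to 2019-12-11: 35 days at 1.35% → $930,000 × 1.35% × 35/365 = $1,203.9041
2019-12-12 to 2019-12-31: 20 days at 0.6% → $930,000 × 0.6% × 20/365 = $305.7534
Total = $19,681.6027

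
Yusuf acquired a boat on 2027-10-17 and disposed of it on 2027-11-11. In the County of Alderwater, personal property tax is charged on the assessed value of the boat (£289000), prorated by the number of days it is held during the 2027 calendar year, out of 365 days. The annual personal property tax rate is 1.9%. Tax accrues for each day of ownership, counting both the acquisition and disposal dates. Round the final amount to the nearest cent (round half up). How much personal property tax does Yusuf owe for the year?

£391.14

Days held (2027-10-17 to 2027-11-11): 26 out of 365
Tax = £289000 × 1.9% × 26/365 = £391.1397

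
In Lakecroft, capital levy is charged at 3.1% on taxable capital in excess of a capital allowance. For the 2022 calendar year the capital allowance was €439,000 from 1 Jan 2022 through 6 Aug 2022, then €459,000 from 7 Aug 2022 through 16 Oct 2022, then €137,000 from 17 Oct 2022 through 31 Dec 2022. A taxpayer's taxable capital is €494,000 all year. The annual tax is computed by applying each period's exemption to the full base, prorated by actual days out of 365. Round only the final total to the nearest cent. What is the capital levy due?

1 Jan – 6 Aug 2022: 218 days, exemption €439,000 → (€494,000 − €439,000) × 3.1% × 218/365 = €1,018.3288
7 Aug – 16 Oct 2022: 71 days, exemption €459,000 → (€494,000 − €459,000) × 3.1% × 71/365 = €211.0548
17 Oct – 31 Dec 2022: 76 days, exemption €137,000 → (€494,000 − €137,000) × 3.1% × 76/365 = €2,304.3616
Total = €3,533.7452

€3,533.75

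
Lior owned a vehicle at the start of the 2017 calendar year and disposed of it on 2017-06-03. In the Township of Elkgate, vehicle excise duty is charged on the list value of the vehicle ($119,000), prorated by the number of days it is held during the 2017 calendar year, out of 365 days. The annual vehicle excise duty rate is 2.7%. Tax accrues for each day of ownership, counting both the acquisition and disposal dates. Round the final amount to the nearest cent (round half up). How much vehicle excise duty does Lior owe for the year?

$1,355.62

Days held (2017-01-01 to 2017-06-03): 154 out of 365
Tax = $119,000 × 2.7% × 154/365 = $1,355.6219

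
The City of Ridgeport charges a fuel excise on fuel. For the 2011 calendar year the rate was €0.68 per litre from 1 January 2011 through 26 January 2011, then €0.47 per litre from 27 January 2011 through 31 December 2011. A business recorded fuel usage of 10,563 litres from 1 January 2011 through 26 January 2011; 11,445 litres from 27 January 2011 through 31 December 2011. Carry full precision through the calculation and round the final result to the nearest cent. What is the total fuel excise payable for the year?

€12,561.99

1 January – 26 January 2011: 10,563 litres at €0.68/litre → €7,182.84
27 January – 31 December 2011: 11,445 litres at €0.47/litre → €5,379.15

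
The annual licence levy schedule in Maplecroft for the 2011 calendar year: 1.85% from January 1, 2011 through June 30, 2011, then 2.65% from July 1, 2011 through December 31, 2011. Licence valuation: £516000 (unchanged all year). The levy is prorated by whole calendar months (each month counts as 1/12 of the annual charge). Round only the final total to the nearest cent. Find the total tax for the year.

January 1 – June 30, 2011: 6 months at 1.85% → £516000 × 1.85% × 6/12 = £4773.0000
July 1 – December 31, 2011: 6 months at 2.65% → £516000 × 2.65% × 6/12 = £6837.0000
Total = £11610.0000

£11610.00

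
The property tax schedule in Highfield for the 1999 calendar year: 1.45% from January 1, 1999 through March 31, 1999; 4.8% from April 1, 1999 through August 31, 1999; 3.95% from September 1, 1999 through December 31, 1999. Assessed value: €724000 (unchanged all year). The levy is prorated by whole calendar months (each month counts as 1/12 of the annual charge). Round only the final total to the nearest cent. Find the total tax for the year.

January 1 – March 31, 1999: 3 months at 1.45% → €724000 × 1.45% × 3/12 = €2624.5000
April 1 – August 31, 1999: 5 months at 4.8% → €724000 × 4.8% × 5/12 = €14480.0000
September 1 – December 31, 1999: 4 months at 3.95% → €724000 × 3.95% × 4/12 = €9532.6667
Total = €26637.1667

€26637.17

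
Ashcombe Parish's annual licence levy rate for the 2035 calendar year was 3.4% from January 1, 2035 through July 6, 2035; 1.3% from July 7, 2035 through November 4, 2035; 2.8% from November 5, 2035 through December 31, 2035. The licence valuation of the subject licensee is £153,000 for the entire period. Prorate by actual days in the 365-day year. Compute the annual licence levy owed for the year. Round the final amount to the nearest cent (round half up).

£3,993.51

January 1 – July 6, 2035: 187 days at 3.4% → £153,000 × 3.4% × 187/365 = £2,665.1342
July 7 – November 4, 2035: 121 days at 1.3% → £153,000 × 1.3% × 121/365 = £659.3671
November 5 – December 31, 2035: 57 days at 2.8% → £153,000 × 2.8% × 57/365 = £669.0082
Total = £3,993.5096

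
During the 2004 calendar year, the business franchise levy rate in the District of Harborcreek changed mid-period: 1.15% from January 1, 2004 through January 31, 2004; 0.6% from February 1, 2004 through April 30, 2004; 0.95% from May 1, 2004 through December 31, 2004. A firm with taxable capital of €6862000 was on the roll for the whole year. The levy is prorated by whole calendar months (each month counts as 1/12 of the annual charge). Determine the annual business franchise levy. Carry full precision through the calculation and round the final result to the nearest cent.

January 1 – January 31, 2004: 1 month at 1.15% → €6862000 × 1.15% × 1/12 = €6576.0833
February 1 – April 30, 2004: 3 months at 0.6% → €6862000 × 0.6% × 3/12 = €10293.0000
May 1 – December 31, 2004: 8 months at 0.95% → €6862000 × 0.95% × 8/12 = €43459.3333
Total = €60328.4167

€60328.42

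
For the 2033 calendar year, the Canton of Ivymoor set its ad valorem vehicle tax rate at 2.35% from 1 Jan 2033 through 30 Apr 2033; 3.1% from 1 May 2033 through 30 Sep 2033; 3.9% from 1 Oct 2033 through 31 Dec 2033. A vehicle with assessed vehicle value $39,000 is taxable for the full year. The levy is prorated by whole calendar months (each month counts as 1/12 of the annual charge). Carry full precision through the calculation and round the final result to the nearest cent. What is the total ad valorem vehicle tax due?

1 Jan – 30 Apr 2033: 4 months at 2.35% → $39,000 × 2.35% × 4/12 = $305.5000
1 May – 30 Sep 2033: 5 months at 3.1% → $39,000 × 3.1% × 5/12 = $503.7500
1 Oct – 31 Dec 2033: 3 months at 3.9% → $39,000 × 3.9% × 3/12 = $380.2500
Total = $1,189.5000

$1,189.50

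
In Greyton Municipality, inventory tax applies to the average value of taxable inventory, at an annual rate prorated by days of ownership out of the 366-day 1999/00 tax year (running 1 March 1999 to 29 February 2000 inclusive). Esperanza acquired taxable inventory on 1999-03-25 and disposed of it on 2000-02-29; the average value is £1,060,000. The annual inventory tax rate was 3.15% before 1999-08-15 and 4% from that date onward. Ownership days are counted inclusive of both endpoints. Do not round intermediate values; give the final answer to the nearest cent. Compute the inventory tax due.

1999-03-25 to 1999-08-14: 143 days at 3.15% → £1,060,000 × 3.15% × 143/366 = £13,045.8197
1999-08-15 to 2000-02-29: 199 days at 4% → £1,060,000 × 4% × 199/366 = £23,053.5519
Total = £36,099.3716

£36,099.37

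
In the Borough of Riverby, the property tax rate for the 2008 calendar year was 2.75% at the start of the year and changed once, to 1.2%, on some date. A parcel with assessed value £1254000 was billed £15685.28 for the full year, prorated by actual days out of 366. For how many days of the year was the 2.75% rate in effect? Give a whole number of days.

Let d = days at the first rate; then 366 − d days at the second rate.
£1254000 × [2.75%·d + 1.2%·(366−d)] / 366 = £15685.28
Solving gives d = 12, so the new rate took effect on 13 Jan 2008.

12 days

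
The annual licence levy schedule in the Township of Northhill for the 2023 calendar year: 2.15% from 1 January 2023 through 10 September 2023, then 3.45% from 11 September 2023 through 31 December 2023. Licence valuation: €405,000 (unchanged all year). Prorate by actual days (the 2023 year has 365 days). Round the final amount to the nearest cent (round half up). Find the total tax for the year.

1 January – 10 September 2023: 253 days at 2.15% → €405,000 × 2.15% × 253/365 = €6,035.6096
11 September – 31 December 2023: 112 days at 3.45% → €405,000 × 3.45% × 112/365 = €4,287.4521
Total = €10,323.0616

€10,323.06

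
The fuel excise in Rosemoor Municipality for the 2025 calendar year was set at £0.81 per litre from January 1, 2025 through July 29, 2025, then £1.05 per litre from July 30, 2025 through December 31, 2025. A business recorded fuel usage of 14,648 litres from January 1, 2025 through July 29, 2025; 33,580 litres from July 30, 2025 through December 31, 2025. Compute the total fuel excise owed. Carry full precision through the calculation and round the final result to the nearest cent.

January 1 – July 29, 2025: 14,648 litres at £0.81/litre → £11864.88
July 30 – December 31, 2025: 33,580 litres at £1.05/litre → £35259.00

£47123.88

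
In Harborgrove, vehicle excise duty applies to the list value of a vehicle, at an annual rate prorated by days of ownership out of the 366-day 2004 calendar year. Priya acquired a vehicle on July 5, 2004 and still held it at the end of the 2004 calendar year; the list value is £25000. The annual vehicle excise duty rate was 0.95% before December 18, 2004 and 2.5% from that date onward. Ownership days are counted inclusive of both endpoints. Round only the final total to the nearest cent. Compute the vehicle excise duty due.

July 5 – December 17, 2004: 166 days at 0.95% → £25000 × 0.95% × 166/366 = £107.7186
December 18 – December 31, 2004: 14 days at 2.5% → £25000 × 2.5% × 14/366 = £23.9071
Total = £131.6257

£131.63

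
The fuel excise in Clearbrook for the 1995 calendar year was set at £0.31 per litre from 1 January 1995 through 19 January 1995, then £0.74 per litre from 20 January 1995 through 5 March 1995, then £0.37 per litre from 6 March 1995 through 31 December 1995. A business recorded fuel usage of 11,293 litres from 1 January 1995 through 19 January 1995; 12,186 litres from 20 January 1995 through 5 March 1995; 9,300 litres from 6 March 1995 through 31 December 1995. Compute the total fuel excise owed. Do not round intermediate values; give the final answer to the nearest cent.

1 January – 19 January 1995: 11,293 litres at £0.31/litre → £3,500.83
20 January – 5 March 1995: 12,186 litres at £0.74/litre → £9,017.64
6 March – 31 December 1995: 9,300 litres at £0.37/litre → £3,441.00

£15,959.47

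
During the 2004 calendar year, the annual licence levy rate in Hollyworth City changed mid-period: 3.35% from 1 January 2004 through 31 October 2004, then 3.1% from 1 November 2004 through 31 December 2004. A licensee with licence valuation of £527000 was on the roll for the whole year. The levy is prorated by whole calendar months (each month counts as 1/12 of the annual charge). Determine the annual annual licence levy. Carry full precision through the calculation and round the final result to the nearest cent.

1 January – 31 October 2004: 10 months at 3.35% → £527000 × 3.35% × 10/12 = £14712.0833
1 November – 31 December 2004: 2 months at 3.1% → £527000 × 3.1% × 2/12 = £2722.8333
Total = £17434.9167

£17434.92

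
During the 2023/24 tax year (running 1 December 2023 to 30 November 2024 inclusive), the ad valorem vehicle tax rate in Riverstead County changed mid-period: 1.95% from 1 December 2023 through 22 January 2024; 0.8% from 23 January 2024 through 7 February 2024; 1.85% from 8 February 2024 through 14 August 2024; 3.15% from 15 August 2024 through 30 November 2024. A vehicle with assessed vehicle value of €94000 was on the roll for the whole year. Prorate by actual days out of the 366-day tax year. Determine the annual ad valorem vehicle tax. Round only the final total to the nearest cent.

€2070.05

1 December 2023 – 22 January 2024: 53 days at 1.95% → €94000 × 1.95% × 53/366 = €265.4344
23 January – 7 February 2024: 16 days at 0.8% → €94000 × 0.8% × 16/366 = €32.8743
8 February – 14 August 2024: 189 days at 1.85% → €94000 × 1.85% × 189/366 = €898.0082
15 August – 30 November 2024: 108 days at 3.15% → €94000 × 3.15% × 108/366 = €873.7377
Total = €2070.0546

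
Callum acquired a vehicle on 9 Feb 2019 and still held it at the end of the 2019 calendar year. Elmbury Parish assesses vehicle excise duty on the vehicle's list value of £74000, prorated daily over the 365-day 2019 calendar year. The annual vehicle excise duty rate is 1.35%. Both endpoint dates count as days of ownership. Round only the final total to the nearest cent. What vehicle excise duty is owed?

£892.26

Days held (9 Feb – 31 Dec 2019): 326 out of 365
Tax = £74000 × 1.35% × 326/365 = £892.2575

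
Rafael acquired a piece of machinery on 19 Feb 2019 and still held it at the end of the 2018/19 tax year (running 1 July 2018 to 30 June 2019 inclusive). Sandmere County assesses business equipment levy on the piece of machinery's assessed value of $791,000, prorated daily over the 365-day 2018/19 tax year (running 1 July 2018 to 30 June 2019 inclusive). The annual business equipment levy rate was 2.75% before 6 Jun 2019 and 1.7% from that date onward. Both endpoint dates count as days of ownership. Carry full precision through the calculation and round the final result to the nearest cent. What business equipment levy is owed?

$7,297.79

19 Feb – 5 Jun 2019: 107 days at 2.75% → $791,000 × 2.75% × 107/365 = $6,376.7603
6 Jun – 30 Jun 2019: 25 days at 1.7% → $791,000 × 1.7% × 25/365 = $921.0274
Total = $7,297.7877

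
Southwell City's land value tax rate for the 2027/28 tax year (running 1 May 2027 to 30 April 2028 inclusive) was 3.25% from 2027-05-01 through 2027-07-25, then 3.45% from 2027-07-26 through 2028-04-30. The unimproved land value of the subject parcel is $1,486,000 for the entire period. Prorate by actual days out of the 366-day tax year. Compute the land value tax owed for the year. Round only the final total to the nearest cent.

2027-05-01 to 2027-07-25: 86 days at 3.25% → $1,486,000 × 3.25% × 86/366 = $11,348.0055
2027-07-26 to 2028-04-30: 280 days at 3.45% → $1,486,000 × 3.45% × 280/366 = $39,220.6557
Total = $50,568.6612

$50,568.66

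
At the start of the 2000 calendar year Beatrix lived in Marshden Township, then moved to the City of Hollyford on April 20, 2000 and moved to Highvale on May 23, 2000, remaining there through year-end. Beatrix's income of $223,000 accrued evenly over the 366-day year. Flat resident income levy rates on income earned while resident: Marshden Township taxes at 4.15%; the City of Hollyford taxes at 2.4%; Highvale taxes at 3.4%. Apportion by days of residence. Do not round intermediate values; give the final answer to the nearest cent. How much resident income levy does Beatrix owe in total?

Marshden Township, January 1 – April 19, 2000: 110 days → $223,000 × 4.15% × 110/366 = $2,781.4071
The City of Hollyford, April 20 – May 22, 2000: 33 days → $223,000 × 2.4% × 33/366 = $482.5574
Highvale, May 23 – December 31, 2000: 223 days → $223,000 × 3.4% × 223/366 = $4,619.6339
Total = $7,883.5984

$7,883.60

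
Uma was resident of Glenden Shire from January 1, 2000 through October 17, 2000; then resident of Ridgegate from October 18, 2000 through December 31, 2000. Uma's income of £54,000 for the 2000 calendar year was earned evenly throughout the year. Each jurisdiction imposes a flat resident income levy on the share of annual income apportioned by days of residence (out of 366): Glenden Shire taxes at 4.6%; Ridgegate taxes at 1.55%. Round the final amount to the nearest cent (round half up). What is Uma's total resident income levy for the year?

Glenden Shire, January 1 – October 17, 2000: 291 days → £54,000 × 4.6% × 291/366 = £1,974.9836
Ridgegate, October 18 – December 31, 2000: 75 days → £54,000 × 1.55% × 75/366 = £171.5164
Total = £2,146.5000

£2,146.50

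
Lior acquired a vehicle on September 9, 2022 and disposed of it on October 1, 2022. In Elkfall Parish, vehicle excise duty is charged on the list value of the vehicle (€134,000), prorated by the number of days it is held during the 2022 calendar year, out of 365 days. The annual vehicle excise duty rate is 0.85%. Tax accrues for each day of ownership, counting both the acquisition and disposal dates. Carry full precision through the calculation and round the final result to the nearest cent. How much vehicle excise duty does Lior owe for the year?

Days held (September 9 – October 1, 2022): 23 out of 365
Tax = €134,000 × 0.85% × 23/365 = €71.7726

€71.77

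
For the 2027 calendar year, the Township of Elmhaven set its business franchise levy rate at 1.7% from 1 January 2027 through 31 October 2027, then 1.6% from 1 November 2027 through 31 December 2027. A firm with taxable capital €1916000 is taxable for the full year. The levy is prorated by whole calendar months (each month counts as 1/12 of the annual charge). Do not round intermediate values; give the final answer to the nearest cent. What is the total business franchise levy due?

€32252.67

1 January – 31 October 2027: 10 months at 1.7% → €1916000 × 1.7% × 10/12 = €27143.3333
1 November – 31 December 2027: 2 months at 1.6% → €1916000 × 1.6% × 2/12 = €5109.3333
Total = €32252.6667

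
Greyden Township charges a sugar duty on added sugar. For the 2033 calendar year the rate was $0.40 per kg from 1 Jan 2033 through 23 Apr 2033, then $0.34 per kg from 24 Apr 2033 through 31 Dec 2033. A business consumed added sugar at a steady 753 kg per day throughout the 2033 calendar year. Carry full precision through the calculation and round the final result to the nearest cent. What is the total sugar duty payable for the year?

$98,552.64

1 Jan – 23 Apr 2033: 113 days × 753 kg/day = 85,089 kg at $0.40/kg → $34,035.60
24 Apr – 31 Dec 2033: 252 days × 753 kg/day = 189,756 kg at $0.34/kg → $64,517.04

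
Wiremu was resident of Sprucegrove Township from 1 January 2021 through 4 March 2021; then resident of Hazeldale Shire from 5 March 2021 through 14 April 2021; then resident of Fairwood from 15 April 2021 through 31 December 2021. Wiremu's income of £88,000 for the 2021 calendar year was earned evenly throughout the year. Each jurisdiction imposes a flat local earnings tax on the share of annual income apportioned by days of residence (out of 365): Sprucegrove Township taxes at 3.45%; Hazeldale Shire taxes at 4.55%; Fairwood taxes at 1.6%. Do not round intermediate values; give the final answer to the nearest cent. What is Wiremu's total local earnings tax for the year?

£1,980.60

Sprucegrove Township, 1 January – 4 March 2021: 63 days → £88,000 × 3.45% × 63/365 = £524.0219
Hazeldale Shire, 5 March – 14 April 2021: 41 days → £88,000 × 4.55% × 41/365 = £449.7644
Fairwood, 15 April – 31 December 2021: 261 days → £88,000 × 1.6% × 261/365 = £1,006.8164
Total = £1,980.6027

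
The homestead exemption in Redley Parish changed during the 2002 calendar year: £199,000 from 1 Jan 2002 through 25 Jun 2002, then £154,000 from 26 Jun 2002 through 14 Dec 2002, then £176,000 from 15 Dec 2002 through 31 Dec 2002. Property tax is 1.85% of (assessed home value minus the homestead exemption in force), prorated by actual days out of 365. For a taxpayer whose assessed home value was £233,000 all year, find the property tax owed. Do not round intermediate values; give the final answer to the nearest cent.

1 Jan – 25 Jun 2002: 176 days, exemption £199,000 → (£233,000 − £199,000) × 1.85% × 176/365 = £303.2986
26 Jun – 14 Dec 2002: 172 days, exemption £154,000 → (£233,000 − £154,000) × 1.85% × 172/365 = £688.7068
15 Dec – 31 Dec 2002: 17 days, exemption £176,000 → (£233,000 − £176,000) × 1.85% × 17/365 = £49.1137
Total = £1,041.1192

£1,041.12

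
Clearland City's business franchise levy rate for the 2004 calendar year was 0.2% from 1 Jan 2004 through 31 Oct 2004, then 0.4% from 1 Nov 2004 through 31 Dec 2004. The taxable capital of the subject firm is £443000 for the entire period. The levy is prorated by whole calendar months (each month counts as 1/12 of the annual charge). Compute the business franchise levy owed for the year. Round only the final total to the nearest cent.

£1033.67

1 Jan – 31 Oct 2004: 10 months at 0.2% → £443000 × 0.2% × 10/12 = £738.3333
1 Nov – 31 Dec 2004: 2 months at 0.4% → £443000 × 0.4% × 2/12 = £295.3333
Total = £1033.6667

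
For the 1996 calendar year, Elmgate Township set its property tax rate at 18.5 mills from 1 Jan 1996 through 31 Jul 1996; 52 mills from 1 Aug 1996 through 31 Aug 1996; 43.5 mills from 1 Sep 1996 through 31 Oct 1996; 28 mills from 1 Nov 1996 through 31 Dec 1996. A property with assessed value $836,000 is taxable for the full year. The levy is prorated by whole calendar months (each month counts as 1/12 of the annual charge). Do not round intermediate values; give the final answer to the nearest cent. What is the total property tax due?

$22,606.83

1 Jan – 31 Jul 1996: 7 months at 18.5 mills → $836,000 × 1.85% × 7/12 = $9,021.8333
1 Aug – 31 Aug 1996: 1 month at 52 mills → $836,000 × 5.2% × 1/12 = $3,622.6667
1 Sep – 31 Oct 1996: 2 months at 43.5 mills → $836,000 × 4.35% × 2/12 = $6,061.0000
1 Nov – 31 Dec 1996: 2 months at 28 mills → $836,000 × 2.8% × 2/12 = $3,901.3333
Total = $22,606.8333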